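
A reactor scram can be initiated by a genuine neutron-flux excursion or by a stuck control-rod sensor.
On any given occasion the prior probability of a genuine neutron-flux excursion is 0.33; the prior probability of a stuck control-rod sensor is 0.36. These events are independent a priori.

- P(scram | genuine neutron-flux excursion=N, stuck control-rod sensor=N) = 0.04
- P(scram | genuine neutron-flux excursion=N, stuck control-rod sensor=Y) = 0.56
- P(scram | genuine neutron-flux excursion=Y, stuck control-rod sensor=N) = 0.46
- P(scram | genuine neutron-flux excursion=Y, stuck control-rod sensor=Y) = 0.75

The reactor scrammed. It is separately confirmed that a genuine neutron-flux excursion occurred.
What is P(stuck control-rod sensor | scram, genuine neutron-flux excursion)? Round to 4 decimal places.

P(stuck control-rod sensor | scram, genuine neutron-flux excursion) ≈ 0.4784

Numerator (weight on configurations with stuck control-rod sensor): 0.75·0.36 = 0.270000
Normalizer over all consistent configurations: 0.46·0.64 + 0.75·0.36 = 0.564400
P(stuck control-rod sensor | scram, genuine neutron-flux excursion) = 0.270000/0.564400 ≈ 0.4784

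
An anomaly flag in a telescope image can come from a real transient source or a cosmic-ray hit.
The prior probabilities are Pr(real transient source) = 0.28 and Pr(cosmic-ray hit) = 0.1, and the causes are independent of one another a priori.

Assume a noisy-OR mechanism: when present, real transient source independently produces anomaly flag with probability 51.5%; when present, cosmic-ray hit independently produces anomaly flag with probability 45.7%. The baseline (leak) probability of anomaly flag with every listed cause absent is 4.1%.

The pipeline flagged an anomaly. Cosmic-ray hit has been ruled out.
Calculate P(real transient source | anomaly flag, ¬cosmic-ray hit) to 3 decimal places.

Under noisy-OR, P(anomaly flag | causes) = 1 − (1−0.041)·∏(1−qᵢ) over the active causes.
Numerator (weight on configurations with real transient source): 0.534885·0.28 = 0.149768
Normalizer over all consistent configurations: 0.041·0.72 + 0.534885·0.28 = 0.179288
Posterior = 0.149768 / 0.179288 ≈ 0.835

P(real transient source | anomaly flag, ¬cosmic-ray hit) ≈ 0.835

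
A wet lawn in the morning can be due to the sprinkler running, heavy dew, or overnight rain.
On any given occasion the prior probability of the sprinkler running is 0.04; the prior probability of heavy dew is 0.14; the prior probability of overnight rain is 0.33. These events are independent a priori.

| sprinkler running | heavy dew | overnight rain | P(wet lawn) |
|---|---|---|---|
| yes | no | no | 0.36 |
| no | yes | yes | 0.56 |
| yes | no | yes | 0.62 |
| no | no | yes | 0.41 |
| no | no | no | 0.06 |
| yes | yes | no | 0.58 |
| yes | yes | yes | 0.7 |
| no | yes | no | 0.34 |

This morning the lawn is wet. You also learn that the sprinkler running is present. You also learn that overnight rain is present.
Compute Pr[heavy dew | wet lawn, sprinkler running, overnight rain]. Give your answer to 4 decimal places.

Enumerate both values of heavy dew and weight by the priors:
  P(wet lawn | sprinkler running, overnight rain) = 0.62×0.86 + 0.7×0.14
        = 0.533200 + 0.098000 = 0.631200
The terms with heavy dew present sum to 0.098000, so
  P(heavy dew | wet lawn, sprinkler running, overnight rain) = 0.098000 / 0.631200 ≈ 0.1553

Pr[heavy dew | wet lawn, sprinkler running, overnight rain] ≈ 0.1553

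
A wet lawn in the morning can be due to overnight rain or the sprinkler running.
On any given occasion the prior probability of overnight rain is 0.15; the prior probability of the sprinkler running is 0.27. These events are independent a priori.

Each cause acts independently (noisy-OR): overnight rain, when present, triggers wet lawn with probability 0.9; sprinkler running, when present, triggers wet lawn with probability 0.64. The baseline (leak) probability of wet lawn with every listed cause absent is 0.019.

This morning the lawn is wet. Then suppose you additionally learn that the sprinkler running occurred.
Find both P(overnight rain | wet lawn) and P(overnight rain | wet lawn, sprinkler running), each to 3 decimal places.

Under noisy-OR, P(wet lawn | causes) = 1 − (1−0.019)·∏(1−qᵢ) over the active causes.
Numerator (weight on configurations with overnight rain): 0.098758 + 0.039070 = 0.137828
Normalizer over all consistent configurations: 0.019×0.85×0.73 + 0.64684×0.85×0.27 + 0.9019×0.15×0.73 + 0.964684×0.15×0.27 = 0.298067
P(overnight rain | wet lawn) = 0.137828/0.298067 ≈ 0.462

Now condition on the additional information:
By total probability over both values of overnight rain:
  P(wet lawn | sprinkler running) = 0.64684·0.85 + 0.964684·0.15
        = 0.549814 + 0.144703 = 0.694517
Keeping only the overnight rain-present terms gives 0.144703, so
  P(overnight rain | wet lawn, sprinkler running) = 0.144703 / 0.694517 ≈ 0.208
— sprinkler running explains away the evidence for overnight rain.

P(overnight rain | wet lawn) ≈ 0.462; P(overnight rain | wet lawn, sprinkler running) ≈ 0.208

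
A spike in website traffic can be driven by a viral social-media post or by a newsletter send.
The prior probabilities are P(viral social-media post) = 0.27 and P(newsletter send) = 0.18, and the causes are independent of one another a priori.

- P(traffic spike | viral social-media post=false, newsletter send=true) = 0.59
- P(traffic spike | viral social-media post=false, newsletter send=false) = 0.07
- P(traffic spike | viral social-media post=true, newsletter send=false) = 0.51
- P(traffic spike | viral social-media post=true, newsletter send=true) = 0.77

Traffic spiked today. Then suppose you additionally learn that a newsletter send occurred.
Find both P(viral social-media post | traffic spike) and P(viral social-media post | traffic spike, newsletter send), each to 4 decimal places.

P(viral social-media post | traffic spike) ≈ 0.5573; P(viral social-media post | traffic spike, newsletter send) ≈ 0.3256

Weight on viral social-media post=true, given the evidence: 0.112914 + 0.037422 = 0.150336
Normalizer over all consistent configurations: 0.07*0.73*0.82 + 0.59*0.73*0.18 + 0.51*0.27*0.82 + 0.77*0.27*0.18 = 0.269764
P(viral social-media post | traffic spike) = 0.150336/0.269764 ≈ 0.5573

Now condition on the additional information:
P(traffic spike | newsletter send) = 0.59×0.73 + 0.77×0.27 = 0.430700 + 0.207900 = 0.638600
Restricting to configurations with viral social-media post present: 0.77×0.27 = 0.207900.
So P(viral social-media post | traffic spike, newsletter send) = 0.207900/0.638600 ≈ 0.3256.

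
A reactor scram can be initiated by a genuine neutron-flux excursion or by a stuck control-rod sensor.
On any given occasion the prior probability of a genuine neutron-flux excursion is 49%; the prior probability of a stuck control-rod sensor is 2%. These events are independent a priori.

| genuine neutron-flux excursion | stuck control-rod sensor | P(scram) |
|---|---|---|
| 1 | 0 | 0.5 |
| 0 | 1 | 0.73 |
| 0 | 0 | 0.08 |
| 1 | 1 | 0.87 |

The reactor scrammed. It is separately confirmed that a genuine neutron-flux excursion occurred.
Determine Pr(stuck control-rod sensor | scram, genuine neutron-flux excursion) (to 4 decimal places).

Pr(stuck control-rod sensor | scram, genuine neutron-flux excursion) ≈ 0.0343

Enumerate both values of stuck control-rod sensor and weight by the priors:
  P(scram | genuine neutron-flux excursion) = 0.5×0.98 + 0.87×0.02
        = 0.490000 + 0.017400 = 0.507400
Keeping only the stuck control-rod sensor-present terms gives 0.017400, so
  P(stuck control-rod sensor | scram, genuine neutron-flux excursion) = 0.017400 / 0.507400 ≈ 0.0343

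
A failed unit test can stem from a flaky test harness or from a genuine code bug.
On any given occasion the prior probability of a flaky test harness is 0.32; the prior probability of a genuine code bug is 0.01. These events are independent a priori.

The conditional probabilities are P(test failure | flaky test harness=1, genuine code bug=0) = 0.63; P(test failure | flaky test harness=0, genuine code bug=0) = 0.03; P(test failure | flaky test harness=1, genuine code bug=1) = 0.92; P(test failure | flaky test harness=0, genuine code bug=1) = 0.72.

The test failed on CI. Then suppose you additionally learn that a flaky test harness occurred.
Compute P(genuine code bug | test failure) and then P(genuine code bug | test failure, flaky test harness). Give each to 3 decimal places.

P(test failure) = 0.03·0.68·0.99 + 0.72·0.68·0.01 + 0.63·0.32·0.99 + 0.92·0.32·0.01 = 0.020196 + 0.004896 + 0.199584 + 0.002944 = 0.227620
Of this, 0.007840 comes from 0.004896 + 0.002944 (the genuine code bug=true cases).
P(genuine code bug | test failure) = 0.007840 / 0.227620 ≈ 0.034

Now condition on the additional information:
Weight on genuine code bug=true, given the evidence: 0.92*0.01 = 0.009200
Normalizer over all consistent configurations: 0.63*0.99 + 0.92*0.01 = 0.632900
P(genuine code bug | test failure, flaky test harness) = 0.009200/0.632900 ≈ 0.015

P(genuine code bug | test failure) ≈ 0.034; P(genuine code bug | test failure, flaky test harness) ≈ 0.015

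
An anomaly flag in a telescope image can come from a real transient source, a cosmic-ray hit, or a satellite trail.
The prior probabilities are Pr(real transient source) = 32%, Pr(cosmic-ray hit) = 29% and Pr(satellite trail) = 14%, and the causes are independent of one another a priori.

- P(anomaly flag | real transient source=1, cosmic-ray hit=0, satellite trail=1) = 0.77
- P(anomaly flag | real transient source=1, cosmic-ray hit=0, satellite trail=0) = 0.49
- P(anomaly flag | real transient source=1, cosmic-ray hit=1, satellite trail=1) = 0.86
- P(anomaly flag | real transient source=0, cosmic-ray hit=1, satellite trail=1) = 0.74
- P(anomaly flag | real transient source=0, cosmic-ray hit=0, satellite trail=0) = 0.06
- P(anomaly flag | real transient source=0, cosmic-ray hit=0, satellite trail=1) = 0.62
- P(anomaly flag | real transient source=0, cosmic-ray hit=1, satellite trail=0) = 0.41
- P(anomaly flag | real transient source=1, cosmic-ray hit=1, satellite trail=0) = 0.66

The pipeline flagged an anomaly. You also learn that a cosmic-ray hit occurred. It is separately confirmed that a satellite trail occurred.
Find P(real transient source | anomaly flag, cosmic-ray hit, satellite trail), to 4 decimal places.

P(real transient source | anomaly flag, cosmic-ray hit, satellite trail) ≈ 0.3535

Enumerate both values of real transient source and weight by the priors:
  P(anomaly flag | cosmic-ray hit, satellite trail) = 0.74×0.68 + 0.86×0.32
        = 0.503200 + 0.275200 = 0.778400
Configurations with real transient source contribute 0.275200, so
  P(real transient source | anomaly flag, cosmic-ray hit, satellite trail) = 0.275200 / 0.778400 ≈ 0.3535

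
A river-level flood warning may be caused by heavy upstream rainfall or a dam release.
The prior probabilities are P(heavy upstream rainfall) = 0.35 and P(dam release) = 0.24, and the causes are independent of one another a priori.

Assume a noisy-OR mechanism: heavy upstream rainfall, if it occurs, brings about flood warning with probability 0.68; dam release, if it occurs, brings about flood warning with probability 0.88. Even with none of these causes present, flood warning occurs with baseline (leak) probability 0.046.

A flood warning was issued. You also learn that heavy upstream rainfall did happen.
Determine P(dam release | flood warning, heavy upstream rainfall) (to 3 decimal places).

P(dam release | flood warning, heavy upstream rainfall) ≈ 0.305

Under noisy-OR, P(flood warning | causes) = 1 − (1−0.046)·∏(1−qᵢ) over the active causes.
Enumerate both values of dam release and weight by the priors:
  P(flood warning | heavy upstream rainfall) = 0.69472*0.76 + 0.963366*0.24
        = 0.527987 + 0.231208 = 0.759195
Configurations with dam release contribute 0.231208, so
  P(dam release | flood warning, heavy upstream rainfall) = 0.231208 / 0.759195 ≈ 0.305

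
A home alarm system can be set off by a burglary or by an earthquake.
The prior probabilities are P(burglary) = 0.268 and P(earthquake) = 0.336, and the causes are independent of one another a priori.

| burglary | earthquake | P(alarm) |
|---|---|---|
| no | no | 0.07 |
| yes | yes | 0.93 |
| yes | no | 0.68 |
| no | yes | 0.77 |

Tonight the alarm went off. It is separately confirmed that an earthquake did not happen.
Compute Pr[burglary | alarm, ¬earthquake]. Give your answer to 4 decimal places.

Pr[burglary | alarm, ¬earthquake] ≈ 0.7805

For the numerator, keep only burglary=true terms: 0.68·0.268 = 0.182240
Denominator P(alarm | ¬earthquake): 0.07·0.732 + 0.68·0.268 = 0.233480
P(burglary | alarm, ¬earthquake) = 0.182240/0.233480 ≈ 0.7805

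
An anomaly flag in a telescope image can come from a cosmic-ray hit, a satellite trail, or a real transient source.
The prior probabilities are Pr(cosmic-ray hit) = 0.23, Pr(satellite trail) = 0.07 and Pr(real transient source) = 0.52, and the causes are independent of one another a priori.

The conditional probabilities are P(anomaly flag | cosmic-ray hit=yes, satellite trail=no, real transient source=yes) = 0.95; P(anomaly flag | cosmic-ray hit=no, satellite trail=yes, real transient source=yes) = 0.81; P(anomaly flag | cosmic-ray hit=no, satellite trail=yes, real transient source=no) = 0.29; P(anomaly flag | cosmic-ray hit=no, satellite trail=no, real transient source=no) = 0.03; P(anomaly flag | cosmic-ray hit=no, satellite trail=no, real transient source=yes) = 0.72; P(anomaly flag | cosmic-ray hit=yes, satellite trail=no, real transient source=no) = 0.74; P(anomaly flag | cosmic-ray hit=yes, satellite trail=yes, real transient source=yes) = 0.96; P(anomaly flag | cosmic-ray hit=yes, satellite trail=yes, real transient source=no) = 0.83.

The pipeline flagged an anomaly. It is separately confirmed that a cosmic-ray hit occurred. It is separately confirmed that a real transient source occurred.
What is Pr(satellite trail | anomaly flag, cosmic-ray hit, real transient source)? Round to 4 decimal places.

Pr(satellite trail | anomaly flag, cosmic-ray hit, real transient source) ≈ 0.0707

P(anomaly flag | cosmic-ray hit, real transient source) = 0.95·0.93 + 0.96·0.07 = 0.883500 + 0.067200 = 0.950700
Of this, 0.067200 comes from 0.96·0.07 (the satellite trail=true cases).
P(satellite trail | anomaly flag, cosmic-ray hit, real transient source) = 0.067200 / 0.950700 ≈ 0.0707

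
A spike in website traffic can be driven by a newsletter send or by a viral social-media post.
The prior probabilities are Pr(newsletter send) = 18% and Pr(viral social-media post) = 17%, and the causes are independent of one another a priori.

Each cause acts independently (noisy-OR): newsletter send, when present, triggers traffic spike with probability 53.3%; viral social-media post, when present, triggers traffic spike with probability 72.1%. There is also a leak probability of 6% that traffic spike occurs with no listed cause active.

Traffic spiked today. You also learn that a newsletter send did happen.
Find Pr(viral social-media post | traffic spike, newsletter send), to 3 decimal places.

Pr(viral social-media post | traffic spike, newsletter send) ≈ 0.243

Under noisy-OR, P(traffic spike | causes) = 1 − (1−0.06)·∏(1−qᵢ) over the active causes.
Numerator (weight on configurations with viral social-media post): 0.877525×0.17 = 0.149179
Normalizer over all consistent configurations: 0.56102×0.83 + 0.877525×0.17 = 0.614826
Posterior = 0.149179 / 0.614826 ≈ 0.243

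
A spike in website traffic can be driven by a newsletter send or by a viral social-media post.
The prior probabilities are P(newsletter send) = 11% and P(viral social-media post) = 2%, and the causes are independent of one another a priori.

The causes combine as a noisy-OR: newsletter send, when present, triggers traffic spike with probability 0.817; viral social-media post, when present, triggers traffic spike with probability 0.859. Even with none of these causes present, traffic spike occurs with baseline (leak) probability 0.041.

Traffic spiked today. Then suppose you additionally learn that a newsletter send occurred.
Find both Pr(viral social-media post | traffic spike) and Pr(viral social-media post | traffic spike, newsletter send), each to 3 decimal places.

Under noisy-OR, P(traffic spike | causes) = 1 − (1−0.041)·∏(1−qᵢ) over the active causes.
P(traffic spike) = 0.041×0.89×0.98 + 0.864781×0.89×0.02 + 0.824503×0.11×0.98 + 0.975255×0.11×0.02 = 0.035760 + 0.015393 + 0.088881 + 0.002146 = 0.142180
The viral social-media post-present share is 0.015393 + 0.002146 = 0.017539.
So P(viral social-media post | traffic spike) = 0.017539/0.142180 ≈ 0.123.

Now condition on the additional information:
By total probability over both values of viral social-media post:
  P(traffic spike | newsletter send) = 0.824503×0.98 + 0.975255×0.02
        = 0.808013 + 0.019505 = 0.827518
Configurations with viral social-media post contribute 0.019505, so
  P(viral social-media post | traffic spike, newsletter send) = 0.019505 / 0.827518 ≈ 0.024
Conditioning on newsletter send lowers the posterior on viral social-media post: the classic explaining-away effect in a common-effect structure.

Pr(viral social-media post | traffic spike) ≈ 0.123; Pr(viral social-media post | traffic spike, newsletter send) ≈ 0.024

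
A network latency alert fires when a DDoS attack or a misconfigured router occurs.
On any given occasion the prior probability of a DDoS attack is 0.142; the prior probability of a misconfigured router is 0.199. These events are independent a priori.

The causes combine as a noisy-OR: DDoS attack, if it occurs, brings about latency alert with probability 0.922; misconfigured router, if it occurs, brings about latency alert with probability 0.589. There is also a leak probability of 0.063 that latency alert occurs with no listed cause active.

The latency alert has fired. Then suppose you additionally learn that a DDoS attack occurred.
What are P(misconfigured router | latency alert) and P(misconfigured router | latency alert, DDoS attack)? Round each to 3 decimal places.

Under noisy-OR, P(latency alert | causes) = 1 − (1−0.063)·∏(1−qᵢ) over the active causes.
Weight on misconfigured router=true, given the evidence: 0.104988 + 0.027409 = 0.132397
The normalizing constant is 0.063·0.858·0.801 + 0.614893·0.858·0.199 + 0.926914·0.142·0.801 + 0.969962·0.142·0.199 = 0.281123
Posterior = 0.132397 / 0.281123 ≈ 0.471

Now condition on the additional information:
For the numerator, keep only misconfigured router=true terms: 0.969962×0.199 = 0.193022
The normalizing constant is 0.926914×0.801 + 0.969962×0.199 = 0.935480
Posterior = 0.193022 / 0.935480 ≈ 0.206
The drop from 0.471 to 0.206 is the explaining-away (discounting) effect.

P(misconfigured router | latency alert) ≈ 0.471; P(misconfigured router | latency alert, DDoS attack) ≈ 0.206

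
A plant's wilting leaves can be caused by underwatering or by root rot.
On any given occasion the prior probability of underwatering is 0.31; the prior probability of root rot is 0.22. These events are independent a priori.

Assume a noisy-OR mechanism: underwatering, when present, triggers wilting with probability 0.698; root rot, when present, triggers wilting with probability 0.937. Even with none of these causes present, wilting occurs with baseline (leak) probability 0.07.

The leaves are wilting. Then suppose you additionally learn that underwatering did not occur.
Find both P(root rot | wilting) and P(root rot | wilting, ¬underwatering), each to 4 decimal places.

P(root rot | wilting) ≈ 0.4980; P(root rot | wilting, ¬underwatering) ≈ 0.7914

Under noisy-OR, P(wilting | causes) = 1 − (1−0.07)·∏(1−qᵢ) over the active causes.
P(wilting) = 0.07·0.69·0.78 + 0.94141·0.69·0.22 + 0.71914·0.31·0.78 + 0.982306·0.31·0.22 = 0.037674 + 0.142906 + 0.173888 + 0.066993 = 0.421461
Of this, 0.209899 comes from 0.142906 + 0.066993 (the root rot=true cases).
P(root rot | wilting) = 0.209899 / 0.421461 ≈ 0.4980

With the extra evidence:
P(wilting | ¬underwatering) = 0.07×0.78 + 0.94141×0.22 = 0.054600 + 0.207110 = 0.261710
The root rot-present share is 0.94141×0.22 = 0.207110.
Hence the posterior is 0.207110/0.261710 ≈ 0.7914.
Ruling out underwatering raises the posterior on root rot — the flip side of explaining away.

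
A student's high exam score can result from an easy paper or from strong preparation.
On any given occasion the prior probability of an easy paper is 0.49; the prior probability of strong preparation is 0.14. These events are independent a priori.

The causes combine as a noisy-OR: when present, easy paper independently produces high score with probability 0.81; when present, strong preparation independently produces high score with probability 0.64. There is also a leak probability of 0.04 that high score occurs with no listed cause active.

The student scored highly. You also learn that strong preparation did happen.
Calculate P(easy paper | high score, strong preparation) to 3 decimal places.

P(easy paper | high score, strong preparation) ≈ 0.578

Under noisy-OR, P(high score | causes) = 1 − (1−0.04)·∏(1−qᵢ) over the active causes.
P(high score | strong preparation) = 0.6544×0.51 + 0.934336×0.49 = 0.333744 + 0.457825 = 0.791569
Restricting to configurations with easy paper present: 0.934336×0.49 = 0.457825.
P(easy paper | high score, strong preparation) = 0.457825 / 0.791569 ≈ 0.578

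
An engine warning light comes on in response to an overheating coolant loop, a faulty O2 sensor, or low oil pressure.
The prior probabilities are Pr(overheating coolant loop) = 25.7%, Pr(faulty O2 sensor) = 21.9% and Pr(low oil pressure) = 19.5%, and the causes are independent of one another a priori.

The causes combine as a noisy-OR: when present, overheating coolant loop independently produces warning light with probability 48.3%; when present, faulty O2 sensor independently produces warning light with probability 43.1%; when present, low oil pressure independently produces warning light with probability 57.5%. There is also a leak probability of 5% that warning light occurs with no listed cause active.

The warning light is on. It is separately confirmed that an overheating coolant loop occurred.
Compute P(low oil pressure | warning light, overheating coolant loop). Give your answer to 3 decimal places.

P(low oil pressure | warning light, overheating coolant loop) ≈ 0.261

Under noisy-OR, P(warning light | causes) = 1 − (1−0.05)·∏(1−qᵢ) over the active causes.
P(warning light | overheating coolant loop) = 0.50885×0.781×0.805 + 0.791261×0.781×0.195 + 0.720536×0.219×0.805 + 0.881228×0.219×0.195 = 0.319917 + 0.120505 + 0.127027 + 0.037633 = 0.605082
Restricting to configurations with low oil pressure present: 0.120505 + 0.037633 = 0.158138.
Hence the posterior is 0.158138/0.605082 ≈ 0.261.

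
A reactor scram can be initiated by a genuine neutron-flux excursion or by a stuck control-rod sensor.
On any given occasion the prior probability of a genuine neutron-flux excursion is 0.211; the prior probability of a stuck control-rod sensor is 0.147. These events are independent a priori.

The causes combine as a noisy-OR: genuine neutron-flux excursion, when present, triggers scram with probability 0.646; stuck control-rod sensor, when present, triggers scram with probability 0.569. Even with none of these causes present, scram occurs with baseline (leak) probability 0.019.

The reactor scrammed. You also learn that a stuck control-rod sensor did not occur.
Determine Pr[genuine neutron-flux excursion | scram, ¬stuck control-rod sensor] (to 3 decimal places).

Pr[genuine neutron-flux excursion | scram, ¬stuck control-rod sensor] ≈ 0.902

Under noisy-OR, P(scram | causes) = 1 − (1−0.019)·∏(1−qᵢ) over the active causes.
Enumerate both values of genuine neutron-flux excursion and weight by the priors:
  P(scram | ¬stuck control-rod sensor) = 0.019×0.789 + 0.652726×0.211
        = 0.014991 + 0.137725 = 0.152716
Configurations with genuine neutron-flux excursion contribute 0.137725, so
  P(genuine neutron-flux excursion | scram, ¬stuck control-rod sensor) = 0.137725 / 0.152716 ≈ 0.902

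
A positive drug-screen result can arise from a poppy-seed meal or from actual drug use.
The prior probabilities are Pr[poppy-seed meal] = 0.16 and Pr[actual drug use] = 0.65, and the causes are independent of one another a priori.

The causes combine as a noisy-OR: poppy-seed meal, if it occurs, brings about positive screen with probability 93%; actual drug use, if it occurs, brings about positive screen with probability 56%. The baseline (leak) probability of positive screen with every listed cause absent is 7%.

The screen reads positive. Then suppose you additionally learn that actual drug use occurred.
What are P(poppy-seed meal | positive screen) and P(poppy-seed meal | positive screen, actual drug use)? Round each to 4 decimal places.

P(poppy-seed meal | positive screen) ≈ 0.3089; P(poppy-seed meal | positive screen, actual drug use) ≈ 0.2385

Under noisy-OR, P(positive screen | causes) = 1 − (1−0.07)·∏(1−qᵢ) over the active causes.
Numerator (weight on configurations with poppy-seed meal): 0.052354 + 0.101021 = 0.153375
Denominator P(positive screen): 0.07·0.84·0.35 + 0.5908·0.84·0.65 + 0.9349·0.16·0.35 + 0.971356·0.16·0.65 = 0.496532
Posterior = 0.153375 / 0.496532 ≈ 0.3089

With the extra evidence:
Numerator (weight on configurations with poppy-seed meal): 0.971356·0.16 = 0.155417
Denominator P(positive screen | actual drug use): 0.5908·0.84 + 0.971356·0.16 = 0.651689
P(poppy-seed meal | positive screen, actual drug use) = 0.155417/0.651689 ≈ 0.2385
— actual drug use explains away the evidence for poppy-seed meal.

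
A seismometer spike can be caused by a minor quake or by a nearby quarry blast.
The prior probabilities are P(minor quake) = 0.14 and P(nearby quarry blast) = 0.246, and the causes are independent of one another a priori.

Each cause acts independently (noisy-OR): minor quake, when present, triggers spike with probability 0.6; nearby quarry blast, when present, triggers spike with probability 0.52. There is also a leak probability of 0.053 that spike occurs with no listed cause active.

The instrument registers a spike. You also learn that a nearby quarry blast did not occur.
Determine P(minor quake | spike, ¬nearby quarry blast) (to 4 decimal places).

Under noisy-OR, P(spike | causes) = 1 − (1−0.053)·∏(1−qᵢ) over the active causes.
P(spike | ¬nearby quarry blast) = 0.053×0.86 + 0.6212×0.14 = 0.045580 + 0.086968 = 0.132548
The minor quake-present share is 0.6212×0.14 = 0.086968.
So P(minor quake | spike, ¬nearby quarry blast) = 0.086968/0.132548 ≈ 0.6561.

P(minor quake | spike, ¬nearby quarry blast) ≈ 0.6561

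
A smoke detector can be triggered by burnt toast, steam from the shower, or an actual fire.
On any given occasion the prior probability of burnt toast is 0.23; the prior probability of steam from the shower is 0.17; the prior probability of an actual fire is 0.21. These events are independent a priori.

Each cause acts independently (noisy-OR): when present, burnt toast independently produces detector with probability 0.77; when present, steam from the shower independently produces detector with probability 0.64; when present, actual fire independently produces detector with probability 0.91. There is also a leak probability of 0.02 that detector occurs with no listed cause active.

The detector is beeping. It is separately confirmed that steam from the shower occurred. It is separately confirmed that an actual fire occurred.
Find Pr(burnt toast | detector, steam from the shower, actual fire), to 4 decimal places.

Under noisy-OR, P(detector | causes) = 1 − (1−0.02)·∏(1−qᵢ) over the active causes.
P(detector | steam from the shower, actual fire) = 0.968248·0.77 + 0.992697·0.23 = 0.745551 + 0.228320 = 0.973871
Restricting to configurations with burnt toast present: 0.992697·0.23 = 0.228320.
P(burnt toast | detector, steam from the shower, actual fire) = 0.228320 / 0.973871 ≈ 0.2344

Pr(burnt toast | detector, steam from the shower, actual fire) ≈ 0.2344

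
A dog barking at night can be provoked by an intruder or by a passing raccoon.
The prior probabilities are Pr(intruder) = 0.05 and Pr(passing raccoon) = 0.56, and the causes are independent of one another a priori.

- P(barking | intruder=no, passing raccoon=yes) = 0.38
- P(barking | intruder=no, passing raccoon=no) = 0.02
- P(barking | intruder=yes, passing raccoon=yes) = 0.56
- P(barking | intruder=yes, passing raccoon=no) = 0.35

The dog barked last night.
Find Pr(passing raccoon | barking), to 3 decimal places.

Pr(passing raccoon | barking) ≈ 0.931

P(barking) = 0.02×0.95×0.44 + 0.38×0.95×0.56 + 0.35×0.05×0.44 + 0.56×0.05×0.56 = 0.008360 + 0.202160 + 0.007700 + 0.015680 = 0.233900
Of this, 0.217840 comes from 0.202160 + 0.015680 (the passing raccoon=true cases).
P(passing raccoon | barking) = 0.217840 / 0.233900 ≈ 0.931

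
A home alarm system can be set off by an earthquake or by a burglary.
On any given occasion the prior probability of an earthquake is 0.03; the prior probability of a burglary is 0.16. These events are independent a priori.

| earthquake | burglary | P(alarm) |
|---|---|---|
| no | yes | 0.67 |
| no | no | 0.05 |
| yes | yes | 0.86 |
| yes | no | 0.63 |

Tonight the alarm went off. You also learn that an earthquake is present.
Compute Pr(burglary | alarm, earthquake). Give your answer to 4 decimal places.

P(alarm | earthquake) = 0.63×0.84 + 0.86×0.16 = 0.529200 + 0.137600 = 0.666800
The burglary-present share is 0.86×0.16 = 0.137600.
So P(burglary | alarm, earthquake) = 0.137600/0.666800 ≈ 0.2064.

Pr(burglary | alarm, earthquake) ≈ 0.2064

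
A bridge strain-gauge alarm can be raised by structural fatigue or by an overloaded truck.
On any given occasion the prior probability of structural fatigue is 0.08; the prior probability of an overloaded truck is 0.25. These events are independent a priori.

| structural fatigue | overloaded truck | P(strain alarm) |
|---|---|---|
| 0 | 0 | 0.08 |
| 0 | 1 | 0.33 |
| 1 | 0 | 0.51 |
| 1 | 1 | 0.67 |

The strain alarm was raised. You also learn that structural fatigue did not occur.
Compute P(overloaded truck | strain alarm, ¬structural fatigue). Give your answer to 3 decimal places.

By total probability over both values of overloaded truck:
  P(strain alarm | ¬structural fatigue) = 0.08×0.75 + 0.33×0.25
        = 0.060000 + 0.082500 = 0.142500
Configurations with overloaded truck contribute 0.082500, so
  P(overloaded truck | strain alarm, ¬structural fatigue) = 0.082500 / 0.142500 ≈ 0.579

P(overloaded truck | strain alarm, ¬structural fatigue) ≈ 0.579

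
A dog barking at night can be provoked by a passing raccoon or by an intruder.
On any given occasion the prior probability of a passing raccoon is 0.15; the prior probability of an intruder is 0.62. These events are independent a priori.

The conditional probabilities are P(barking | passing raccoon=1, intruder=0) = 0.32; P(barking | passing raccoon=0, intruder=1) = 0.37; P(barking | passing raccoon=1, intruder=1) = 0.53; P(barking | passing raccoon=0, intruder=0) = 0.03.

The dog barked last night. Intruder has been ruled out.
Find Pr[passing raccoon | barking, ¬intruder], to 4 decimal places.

P(barking | ¬intruder) = 0.03·0.85 + 0.32·0.15 = 0.025500 + 0.048000 = 0.073500
Of this, 0.048000 comes from 0.32·0.15 (the passing raccoon=true cases).
Hence the posterior is 0.048000/0.073500 ≈ 0.6531.

Pr[passing raccoon | barking, ¬intruder] ≈ 0.6531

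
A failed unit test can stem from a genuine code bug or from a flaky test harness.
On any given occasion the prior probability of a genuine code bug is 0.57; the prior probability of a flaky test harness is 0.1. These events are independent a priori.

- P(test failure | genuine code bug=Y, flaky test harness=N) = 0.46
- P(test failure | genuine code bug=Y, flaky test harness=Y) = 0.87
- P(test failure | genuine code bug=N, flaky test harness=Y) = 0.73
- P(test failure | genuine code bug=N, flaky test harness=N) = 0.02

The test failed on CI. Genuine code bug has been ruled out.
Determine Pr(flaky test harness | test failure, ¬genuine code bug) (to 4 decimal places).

Pr(flaky test harness | test failure, ¬genuine code bug) ≈ 0.8022

P(test failure | ¬genuine code bug) = 0.02×0.9 + 0.73×0.1 = 0.018000 + 0.073000 = 0.091000
The flaky test harness-present share is 0.73×0.1 = 0.073000.
So P(flaky test harness | test failure, ¬genuine code bug) = 0.073000/0.091000 ≈ 0.8022.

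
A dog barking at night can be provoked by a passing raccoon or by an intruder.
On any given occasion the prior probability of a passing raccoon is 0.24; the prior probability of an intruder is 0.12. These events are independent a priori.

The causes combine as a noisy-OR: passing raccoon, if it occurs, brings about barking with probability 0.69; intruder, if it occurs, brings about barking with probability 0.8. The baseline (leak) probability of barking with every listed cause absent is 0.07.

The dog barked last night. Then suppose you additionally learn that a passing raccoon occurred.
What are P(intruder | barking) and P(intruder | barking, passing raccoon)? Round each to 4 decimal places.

P(intruder | barking) ≈ 0.3396; P(intruder | barking, passing raccoon) ≈ 0.1529

Under noisy-OR, P(barking | causes) = 1 − (1−0.07)·∏(1−qᵢ) over the active causes.
P(barking) = 0.07*0.76*0.88 + 0.814*0.76*0.12 + 0.7117*0.24*0.88 + 0.94234*0.24*0.12 = 0.046816 + 0.074237 + 0.150311 + 0.027139 = 0.298503
The intruder-present share is 0.074237 + 0.027139 = 0.101376.
Hence the posterior is 0.101376/0.298503 ≈ 0.3396.

With the extra evidence:
By total probability over both values of intruder:
  P(barking | passing raccoon) = 0.7117×0.88 + 0.94234×0.12
        = 0.626296 + 0.113081 = 0.739377
The terms with intruder present sum to 0.113081, so
  P(intruder | barking, passing raccoon) = 0.113081 / 0.739377 ≈ 0.1529
— passing raccoon explains away the evidence for intruder.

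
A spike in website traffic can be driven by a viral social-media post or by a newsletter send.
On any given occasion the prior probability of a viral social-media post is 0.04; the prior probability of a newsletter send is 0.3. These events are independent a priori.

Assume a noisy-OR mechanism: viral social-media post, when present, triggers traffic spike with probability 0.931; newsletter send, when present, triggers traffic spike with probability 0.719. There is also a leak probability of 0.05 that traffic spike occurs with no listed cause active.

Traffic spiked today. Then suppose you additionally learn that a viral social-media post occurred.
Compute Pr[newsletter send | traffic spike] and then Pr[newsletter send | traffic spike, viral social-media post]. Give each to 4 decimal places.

Under noisy-OR, P(traffic spike | causes) = 1 − (1−0.05)·∏(1−qᵢ) over the active causes.
Sum P(traffic spike|·) weighted by the priors over the 4 (viral social-media post, newsletter send) configurations:
  P(traffic spike) = 0.05*0.96*0.7 + 0.73305*0.96*0.3 + 0.93445*0.04*0.7 + 0.98158*0.04*0.3
        = 0.033600 + 0.211118 + 0.026165 + 0.011779 = 0.282662
The terms with newsletter send present sum to 0.222897, so
  P(newsletter send | traffic spike) = 0.222897 / 0.282662 ≈ 0.7886

Now condition on the additional information:
Sum P(traffic spike|·) weighted by the priors over both values of newsletter send:
  P(traffic spike | viral social-media post) = 0.93445*0.7 + 0.98158*0.3
        = 0.654115 + 0.294474 = 0.948589
Configurations with newsletter send contribute 0.294474, so
  P(newsletter send | traffic spike, viral social-media post) = 0.294474 / 0.948589 ≈ 0.3104
The drop from 0.7886 to 0.3104 is the explaining-away (discounting) effect.

Pr[newsletter send | traffic spike] ≈ 0.7886; Pr[newsletter send | traffic spike, viral social-media post] ≈ 0.3104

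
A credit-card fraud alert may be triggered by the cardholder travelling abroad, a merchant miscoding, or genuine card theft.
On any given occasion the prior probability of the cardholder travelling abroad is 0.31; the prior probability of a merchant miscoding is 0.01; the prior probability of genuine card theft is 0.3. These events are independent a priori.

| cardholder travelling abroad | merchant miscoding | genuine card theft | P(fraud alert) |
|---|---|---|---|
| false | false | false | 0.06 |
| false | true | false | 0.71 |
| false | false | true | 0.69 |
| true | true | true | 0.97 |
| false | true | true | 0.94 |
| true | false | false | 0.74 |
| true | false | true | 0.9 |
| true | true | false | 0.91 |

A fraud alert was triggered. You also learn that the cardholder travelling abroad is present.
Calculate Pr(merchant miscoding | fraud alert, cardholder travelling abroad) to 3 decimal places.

By total probability over the 4 (merchant miscoding, genuine card theft) configurations:
  P(fraud alert | cardholder travelling abroad) = 0.74×0.99×0.7 + 0.9×0.99×0.3 + 0.91×0.01×0.7 + 0.97×0.01×0.3
        = 0.512820 + 0.267300 + 0.006370 + 0.002910 = 0.789400
Configurations with merchant miscoding contribute 0.009280, so
  P(merchant miscoding | fraud alert, cardholder travelling abroad) = 0.009280 / 0.789400 ≈ 0.012

Pr(merchant miscoding | fraud alert, cardholder travelling abroad) ≈ 0.012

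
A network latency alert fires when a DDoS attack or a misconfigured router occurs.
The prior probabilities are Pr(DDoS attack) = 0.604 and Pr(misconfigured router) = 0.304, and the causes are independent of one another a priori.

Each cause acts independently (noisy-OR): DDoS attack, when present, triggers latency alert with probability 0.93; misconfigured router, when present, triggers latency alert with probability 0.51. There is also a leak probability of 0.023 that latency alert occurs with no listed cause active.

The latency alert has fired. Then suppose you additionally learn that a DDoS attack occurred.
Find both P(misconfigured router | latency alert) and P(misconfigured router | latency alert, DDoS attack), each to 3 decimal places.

P(misconfigured router | latency alert) ≈ 0.376; P(misconfigured router | latency alert, DDoS attack) ≈ 0.312

Under noisy-OR, P(latency alert | causes) = 1 − (1−0.023)·∏(1−qᵢ) over the active causes.
P(latency alert) = 0.023*0.396*0.696 + 0.52127*0.396*0.304 + 0.93161*0.604*0.696 + 0.966489*0.604*0.304 = 0.006339 + 0.062753 + 0.391634 + 0.177463 = 0.638189
Restricting to configurations with misconfigured router present: 0.062753 + 0.177463 = 0.240216.
Hence the posterior is 0.240216/0.638189 ≈ 0.376.

With the extra evidence:
P(latency alert | DDoS attack) = 0.93161*0.696 + 0.966489*0.304 = 0.648401 + 0.293813 = 0.942214
Restricting to configurations with misconfigured router present: 0.966489*0.304 = 0.293813.
So P(misconfigured router | latency alert, DDoS attack) = 0.293813/0.942214 ≈ 0.312.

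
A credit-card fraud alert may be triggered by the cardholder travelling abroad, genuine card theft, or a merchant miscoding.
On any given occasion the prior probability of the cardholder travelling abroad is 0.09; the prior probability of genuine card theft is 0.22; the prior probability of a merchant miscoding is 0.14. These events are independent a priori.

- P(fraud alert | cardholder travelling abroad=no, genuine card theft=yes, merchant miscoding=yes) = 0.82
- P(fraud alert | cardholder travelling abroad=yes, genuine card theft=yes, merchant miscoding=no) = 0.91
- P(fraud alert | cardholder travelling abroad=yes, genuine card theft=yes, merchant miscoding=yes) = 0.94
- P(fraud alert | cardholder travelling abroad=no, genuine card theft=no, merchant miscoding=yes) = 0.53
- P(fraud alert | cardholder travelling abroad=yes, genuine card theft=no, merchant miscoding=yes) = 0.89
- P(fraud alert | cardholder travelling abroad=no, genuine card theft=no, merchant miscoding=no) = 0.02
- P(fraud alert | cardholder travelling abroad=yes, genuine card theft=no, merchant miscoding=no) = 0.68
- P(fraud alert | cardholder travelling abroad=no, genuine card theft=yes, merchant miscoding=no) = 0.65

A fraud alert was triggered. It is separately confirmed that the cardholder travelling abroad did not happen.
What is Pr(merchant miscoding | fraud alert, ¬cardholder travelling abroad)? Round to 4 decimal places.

Weight on merchant miscoding=true, given the evidence: 0.057876 + 0.025256 = 0.083132
The normalizing constant is 0.02*0.78*0.86 + 0.53*0.78*0.14 + 0.65*0.22*0.86 + 0.82*0.22*0.14 = 0.219528
Posterior = 0.083132 / 0.219528 ≈ 0.3787

Pr(merchant miscoding | fraud alert, ¬cardholder travelling abroad) ≈ 0.3787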